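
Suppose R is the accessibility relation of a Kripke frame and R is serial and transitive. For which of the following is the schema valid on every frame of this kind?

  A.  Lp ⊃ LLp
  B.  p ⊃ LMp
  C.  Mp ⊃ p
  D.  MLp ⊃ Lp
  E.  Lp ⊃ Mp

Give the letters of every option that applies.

(A) Lp ⊃ LLp is axiom 4; it is valid on a frame exactly when R is transitive. Every such R is transitive, so valid.
(B) p ⊃ LMp is axiom B; it is valid on a frame exactly when R is symmetric. Such an R need not be symmetric, so not valid.
(C) Mp ⊃ p is valid only on frames where every R-edge is a self-loop. Such an R need not be a subset of the identity — not valid.
(D) MLp ⊃ Lp is the dual of axiom 5, which corresponds to the euclidean property. Such an R need not be euclidean — not valid.
(E) Lp ⊃ Mp (axiom D) characterises the serial frames. Every such R is serial — valid.

A, E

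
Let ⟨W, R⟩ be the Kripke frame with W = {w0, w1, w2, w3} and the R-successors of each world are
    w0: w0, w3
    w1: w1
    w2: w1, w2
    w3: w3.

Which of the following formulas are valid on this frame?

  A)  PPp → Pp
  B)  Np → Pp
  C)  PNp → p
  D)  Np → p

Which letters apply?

R is reflexive: each world relates to itself.
R is not symmetric: w0 R w3 but not w3 R w0.
R is transitive: R is closed under composition.
R is serial: every world has an R-successor.
(A) PPp → Pp is the dual of axiom 4; it is valid on a frame exactly when R is transitive. R is transitive, so valid.
(B) axiom D: valid iff R is serial. R is serial — valid.
(C) PNp → p (the dual of axiom B) characterises the symmetric frames. R is not symmetric — not valid.
(D) axiom T: valid iff R is reflexive. R is reflexive — valid.

A, B, D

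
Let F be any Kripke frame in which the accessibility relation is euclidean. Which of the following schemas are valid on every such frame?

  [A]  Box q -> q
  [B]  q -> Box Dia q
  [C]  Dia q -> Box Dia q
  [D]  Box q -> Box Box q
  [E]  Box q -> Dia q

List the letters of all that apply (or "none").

(A) Box q -> q is axiom T, which corresponds to reflexivity. Such an R need not be reflexive — not valid.
(B) q -> Box Dia q is axiom B; it is valid on a frame exactly when R is symmetric. Such an R need not be symmetric, so not valid.
(C) axiom 5: valid iff R is euclidean. Every such R is euclidean — valid.
(D) Box q -> Box Box q (axiom 4) characterises the transitive frames. Such an R need not be transitive — not valid.
(E) Box q -> Dia q is axiom D; it is valid on a frame exactly when R is serial. Such an R need not be serial, so not valid.

C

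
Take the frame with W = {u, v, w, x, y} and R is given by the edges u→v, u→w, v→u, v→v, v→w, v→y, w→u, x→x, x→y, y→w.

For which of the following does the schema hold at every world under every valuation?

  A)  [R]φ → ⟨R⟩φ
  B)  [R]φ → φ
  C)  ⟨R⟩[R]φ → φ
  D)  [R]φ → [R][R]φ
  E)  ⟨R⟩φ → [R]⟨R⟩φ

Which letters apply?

R is not reflexive: not u R u.
R is not symmetric: v R w but not w R v.
R is not transitive: u R v and v R u but not u R u.
R is not euclidean: u R w and u R v but not w R v.
R is serial: every world has an R-successor.
(A) [R]φ → ⟨R⟩φ is axiom D, which corresponds to seriality. R is serial — valid.
(B) [R]φ → φ (axiom T) characterises the reflexive frames. R is not reflexive — not valid.
(C) ⟨R⟩[R]φ → φ is the dual of axiom B; it is valid on a frame exactly when R is symmetric. R is not symmetric, so not valid.
(D) [R]φ → [R][R]φ is axiom 4, which corresponds to transitivity. R is not transitive — not valid.
(E) axiom 5: valid iff R is euclidean. R is not euclidean — not valid.

A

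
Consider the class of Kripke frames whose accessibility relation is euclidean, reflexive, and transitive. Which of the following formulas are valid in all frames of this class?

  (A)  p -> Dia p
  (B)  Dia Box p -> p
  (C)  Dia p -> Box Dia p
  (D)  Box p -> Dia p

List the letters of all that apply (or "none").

A, B, C, D

A relation that is euclidean, reflexive, and transitive is also serial and symmetric.
(A) p -> Dia p is the dual of axiom T, which corresponds to reflexivity. Every such R is reflexive — valid.
(B) Dia Box p -> p (the dual of axiom B) characterises the symmetric frames. Every such R is symmetric — valid.
(C) axiom 5: valid iff R is euclidean. Every such R is euclidean — valid.
(D) Box p -> Dia p (axiom D) characterises the serial frames. Every such R is serial — valid.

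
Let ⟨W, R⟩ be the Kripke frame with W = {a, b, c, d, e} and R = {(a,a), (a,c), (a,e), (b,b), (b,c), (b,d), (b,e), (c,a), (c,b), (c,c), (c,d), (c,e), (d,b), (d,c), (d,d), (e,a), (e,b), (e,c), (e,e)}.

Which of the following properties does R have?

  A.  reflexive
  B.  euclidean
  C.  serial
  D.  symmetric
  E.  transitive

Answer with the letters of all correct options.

A, C, D

(A) reflexive: each world relates to itself.
(B) not euclidean: b R d and b R e but not d R e.
(C) serial: every world has an R-successor.
(D) symmetric: every R-edge is matched by its reverse.
(E) not transitive: a R c and c R b but not a R b.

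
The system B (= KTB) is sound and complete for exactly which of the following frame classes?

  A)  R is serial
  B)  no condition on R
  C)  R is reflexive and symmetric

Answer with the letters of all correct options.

C

(A) this class determines D, not B (= KTB).
(B) this class determines K, not B (= KTB).
(C) B (= KTB) is sound and complete for exactly this class.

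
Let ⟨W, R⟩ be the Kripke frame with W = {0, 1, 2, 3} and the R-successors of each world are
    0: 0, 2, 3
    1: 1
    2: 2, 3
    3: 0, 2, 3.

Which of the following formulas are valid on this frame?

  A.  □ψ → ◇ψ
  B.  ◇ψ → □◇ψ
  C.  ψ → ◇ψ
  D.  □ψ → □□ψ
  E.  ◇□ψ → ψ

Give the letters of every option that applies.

R is reflexive: each world relates to itself.
R is not symmetric: 0 R 2 but not 2 R 0.
R is not transitive: 2 R 3 and 3 R 0 but not 2 R 0.
R is not euclidean: 0 R 2 and 0 R 0 but not 2 R 0.
R is serial: every world has an R-successor.
(A) □ψ → ◇ψ is axiom D; it is valid on a frame exactly when R is serial. R is serial, so valid.
(B) ◇ψ → □◇ψ is axiom 5; it is valid on a frame exactly when R is euclidean. R is not euclidean, so not valid.
(C) ψ → ◇ψ (the dual of axiom T) characterises the reflexive frames. R is reflexive — valid.
(D) □ψ → □□ψ (axiom 4) characterises the transitive frames. R is not transitive — not valid.
(E) ◇□ψ → ψ is the dual of axiom B, which corresponds to symmetry. R is not symmetric — not valid.

A, C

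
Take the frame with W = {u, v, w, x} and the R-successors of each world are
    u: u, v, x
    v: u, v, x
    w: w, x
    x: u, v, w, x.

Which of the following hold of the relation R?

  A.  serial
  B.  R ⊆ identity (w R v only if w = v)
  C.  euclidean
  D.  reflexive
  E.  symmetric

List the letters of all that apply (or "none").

(A) serial: every world has an R-successor.
(B) not ⊆ identity: u R v with u ≠ v.
(C) not euclidean: x R u and x R w but not u R w.
(D) reflexive: each world relates to itself.
(E) symmetric: every R-edge is matched by its reverse.

A, D, E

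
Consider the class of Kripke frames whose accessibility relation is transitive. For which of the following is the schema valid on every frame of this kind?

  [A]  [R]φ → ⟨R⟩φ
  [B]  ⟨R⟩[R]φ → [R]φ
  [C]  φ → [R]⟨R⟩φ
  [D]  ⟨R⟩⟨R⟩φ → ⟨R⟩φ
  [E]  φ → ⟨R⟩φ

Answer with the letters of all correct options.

D

(A) [R]φ → ⟨R⟩φ (axiom D) characterises the serial frames. Such an R need not be serial — not valid.
(B) the dual of axiom 5: valid iff R is euclidean. Such an R need not be euclidean — not valid.
(C) φ → [R]⟨R⟩φ is axiom B; it is valid on a frame exactly when R is symmetric. Such an R need not be symmetric, so not valid.
(D) ⟨R⟩⟨R⟩φ → ⟨R⟩φ is the dual of axiom 4, which corresponds to transitivity. Every such R is transitive — valid.
(E) φ → ⟨R⟩φ is the dual of axiom T, which corresponds to reflexivity. Such an R need not be reflexive — not valid.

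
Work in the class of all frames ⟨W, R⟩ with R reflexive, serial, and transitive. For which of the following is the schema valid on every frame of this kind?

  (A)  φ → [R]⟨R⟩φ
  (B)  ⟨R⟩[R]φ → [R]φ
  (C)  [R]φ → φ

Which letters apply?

(A) φ → [R]⟨R⟩φ (axiom B) characterises the symmetric frames. Such an R need not be symmetric — not valid.
(B) ⟨R⟩[R]φ → [R]φ (the dual of axiom 5) characterises the euclidean frames. Such an R need not be euclidean — not valid.
(C) [R]φ → φ is axiom T, which corresponds to reflexivity. Every such R is reflexive — valid.

C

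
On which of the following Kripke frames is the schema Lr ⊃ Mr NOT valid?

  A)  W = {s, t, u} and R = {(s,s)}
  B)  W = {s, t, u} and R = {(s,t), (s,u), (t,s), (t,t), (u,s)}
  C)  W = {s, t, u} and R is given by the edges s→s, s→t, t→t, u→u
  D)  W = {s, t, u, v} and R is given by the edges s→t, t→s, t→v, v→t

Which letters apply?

A, D

The schema Lr ⊃ Mr is axiom D; it is valid on a frame iff R is serial.
(A) R is not serial (t has no R-successor), so the schema fails here.
(B) R is serial (every world has an R-successor), so the schema is valid here.
(C) R is serial (every world has an R-successor), so the schema is valid here.
(D) R is not serial (u has no R-successor), so the schema fails here.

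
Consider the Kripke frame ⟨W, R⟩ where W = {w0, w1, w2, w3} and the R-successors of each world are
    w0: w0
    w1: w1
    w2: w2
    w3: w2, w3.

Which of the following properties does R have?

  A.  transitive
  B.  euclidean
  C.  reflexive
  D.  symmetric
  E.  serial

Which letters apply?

(A) transitive: R is closed under composition.
(B) not euclidean: w3 R w2 and w3 R w3 but not w2 R w3.
(C) reflexive: each world relates to itself.
(D) not symmetric: w3 R w2 but not w2 R w3.
(E) serial: every world has an R-successor.

A, C, E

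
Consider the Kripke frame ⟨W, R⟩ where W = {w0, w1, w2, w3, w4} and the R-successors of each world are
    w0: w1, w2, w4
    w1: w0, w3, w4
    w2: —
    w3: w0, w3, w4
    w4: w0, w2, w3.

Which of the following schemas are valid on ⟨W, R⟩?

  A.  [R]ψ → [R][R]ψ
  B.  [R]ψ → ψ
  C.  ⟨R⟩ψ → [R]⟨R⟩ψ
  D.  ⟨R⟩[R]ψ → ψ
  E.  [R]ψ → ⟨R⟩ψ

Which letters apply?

none

R is not reflexive: not w0 R w0.
R is not symmetric: w0 R w2 but not w2 R w0.
R is not transitive: w0 R w1 and w1 R w0 but not w0 R w0.
R is not euclidean: w0 R w1 and w0 R w2 but not w1 R w2.
R is not serial: w2 has no R-successor.
(A) axiom 4: valid iff R is transitive. R is not transitive — not valid.
(B) [R]ψ → ψ is axiom T, which corresponds to reflexivity. R is not reflexive — not valid.
(C) ⟨R⟩ψ → [R]⟨R⟩ψ is axiom 5; it is valid on a frame exactly when R is euclidean. R is not euclidean, so not valid.
(D) the dual of axiom B: valid iff R is symmetric. R is not symmetric — not valid.
(E) [R]ψ → ⟨R⟩ψ (axiom D) characterises the serial frames. R is not serial — not valid.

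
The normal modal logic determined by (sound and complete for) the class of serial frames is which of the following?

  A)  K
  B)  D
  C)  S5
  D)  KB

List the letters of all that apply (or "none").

B

(A) K is determined by the class of arbitrary frames.
(B) D is determined by exactly this class.
(C) S5 is determined by the class of reflexive, symmetric, and transitive frames.
(D) KB is determined by the class of symmetric frames.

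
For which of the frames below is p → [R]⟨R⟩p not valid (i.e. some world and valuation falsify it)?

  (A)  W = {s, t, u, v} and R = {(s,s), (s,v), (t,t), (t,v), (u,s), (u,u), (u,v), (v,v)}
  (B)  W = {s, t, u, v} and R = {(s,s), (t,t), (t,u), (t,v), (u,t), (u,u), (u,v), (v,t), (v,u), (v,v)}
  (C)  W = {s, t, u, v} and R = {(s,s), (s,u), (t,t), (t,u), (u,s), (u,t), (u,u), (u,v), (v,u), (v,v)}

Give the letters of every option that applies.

A

The schema p → [R]⟨R⟩p is axiom B; it is valid on a frame iff R is symmetric.
(A) R is not symmetric (s R v but not v R s), so the schema fails here.
(B) R is symmetric (every R-edge is matched by its reverse), so the schema is valid here.
(C) R is symmetric (every R-edge is matched by its reverse), so the schema is valid here.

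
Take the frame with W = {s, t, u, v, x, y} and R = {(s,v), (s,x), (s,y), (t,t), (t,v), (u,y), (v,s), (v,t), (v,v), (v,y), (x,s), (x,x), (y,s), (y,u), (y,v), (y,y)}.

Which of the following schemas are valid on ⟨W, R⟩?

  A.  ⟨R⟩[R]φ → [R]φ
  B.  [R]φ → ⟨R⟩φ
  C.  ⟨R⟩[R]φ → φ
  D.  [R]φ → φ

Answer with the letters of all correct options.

R is not reflexive: not s R s.
R is symmetric: every R-edge is matched by its reverse.
R is not euclidean: s R v and s R x but not v R x.
R is serial: every world has an R-successor.
(A) ⟨R⟩[R]φ → [R]φ is the dual of axiom 5, which corresponds to the euclidean property. R is not euclidean — not valid.
(B) axiom D: valid iff R is serial. R is serial — valid.
(C) the dual of axiom B: valid iff R is symmetric. R is symmetric — valid.
(D) [R]φ → φ is axiom T; it is valid on a frame exactly when R is reflexive. R is not reflexive, so not valid.

B, C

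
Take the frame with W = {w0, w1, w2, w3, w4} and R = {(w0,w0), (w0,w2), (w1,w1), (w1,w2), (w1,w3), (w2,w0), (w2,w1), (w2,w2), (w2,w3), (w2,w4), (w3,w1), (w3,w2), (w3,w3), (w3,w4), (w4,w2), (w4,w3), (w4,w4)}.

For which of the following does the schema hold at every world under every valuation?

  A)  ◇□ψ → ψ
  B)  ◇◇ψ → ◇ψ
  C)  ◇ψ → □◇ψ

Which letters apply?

A

R is symmetric: every R-edge is matched by its reverse.
R is not transitive: w0 R w2 and w2 R w1 but not w0 R w1.
R is not euclidean: w2 R w0 and w2 R w1 but not w0 R w1.
(A) ◇□ψ → ψ is the dual of axiom B, which corresponds to symmetry. R is symmetric — valid.
(B) ◇◇ψ → ◇ψ (the dual of axiom 4) characterises the transitive frames. R is not transitive — not valid.
(C) ◇ψ → □◇ψ (axiom 5) characterises the euclidean frames. R is not euclidean — not valid.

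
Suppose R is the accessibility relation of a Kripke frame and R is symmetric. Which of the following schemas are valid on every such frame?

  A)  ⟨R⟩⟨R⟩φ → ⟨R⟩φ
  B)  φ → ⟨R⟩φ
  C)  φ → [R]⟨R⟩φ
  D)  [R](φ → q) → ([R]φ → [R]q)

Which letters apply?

C, D

(A) ⟨R⟩⟨R⟩φ → ⟨R⟩φ (the dual of axiom 4) characterises the transitive frames. Such an R need not be transitive — not valid.
(B) φ → ⟨R⟩φ is the dual of axiom T; it is valid on a frame exactly when R is reflexive. Such an R need not be reflexive, so not valid.
(C) φ → [R]⟨R⟩φ is axiom B; it is valid on a frame exactly when R is symmetric. Every such R is symmetric, so valid.
(D) [R](φ → q) → ([R]φ → [R]q) is axiom K, valid on every Kripke frame — valid.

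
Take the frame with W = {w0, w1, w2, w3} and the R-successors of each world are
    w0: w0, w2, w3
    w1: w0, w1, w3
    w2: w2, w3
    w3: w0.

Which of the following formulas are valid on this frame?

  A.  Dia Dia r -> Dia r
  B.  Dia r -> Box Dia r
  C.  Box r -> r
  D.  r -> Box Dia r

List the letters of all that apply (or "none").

R is not reflexive: not w3 R w3.
R is not symmetric: w0 R w2 but not w2 R w0.
R is not transitive: w1 R w0 and w0 R w2 but not w1 R w2.
R is not euclidean: w0 R w2 and w0 R w0 but not w2 R w0.
(A) Dia Dia r -> Dia r (the dual of axiom 4) characterises the transitive frames. R is not transitive — not valid.
(B) Dia r -> Box Dia r (axiom 5) characterises the euclidean frames. R is not euclidean — not valid.
(C) Box r -> r is axiom T; it is valid on a frame exactly when R is reflexive. R is not reflexive, so not valid.
(D) r -> Box Dia r (axiom B) characterises the symmetric frames. R is not symmetric — not valid.

none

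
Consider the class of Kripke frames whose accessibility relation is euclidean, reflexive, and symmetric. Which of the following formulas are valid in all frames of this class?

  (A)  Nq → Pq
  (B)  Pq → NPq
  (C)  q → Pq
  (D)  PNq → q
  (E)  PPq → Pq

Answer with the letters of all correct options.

A relation that is euclidean, reflexive, and symmetric is also serial and transitive.
(A) Nq → Pq is axiom D, which corresponds to seriality. Every such R is serial — valid.
(B) Pq → NPq (axiom 5) characterises the euclidean frames. Every such R is euclidean — valid.
(C) q → Pq is the dual of axiom T; it is valid on a frame exactly when R is reflexive. Every such R is reflexive, so valid.
(D) PNq → q is the dual of axiom B, which corresponds to symmetry. Every such R is symmetric — valid.
(E) PPq → Pq is the dual of axiom 4, which corresponds to transitivity. Every such R is transitive — valid.

A, B, C, D, E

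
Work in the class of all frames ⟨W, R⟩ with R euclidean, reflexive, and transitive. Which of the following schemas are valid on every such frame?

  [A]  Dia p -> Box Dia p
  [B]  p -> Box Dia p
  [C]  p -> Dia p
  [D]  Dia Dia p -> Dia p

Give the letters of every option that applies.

A relation that is euclidean, reflexive, and transitive is also serial and symmetric.
(A) Dia p -> Box Dia p is axiom 5; it is valid on a frame exactly when R is euclidean. Every such R is euclidean, so valid.
(B) p -> Box Dia p (axiom B) characterises the symmetric frames. Every such R is symmetric — valid.
(C) p -> Dia p (the dual of axiom T) characterises the reflexive frames. Every such R is reflexive — valid.
(D) Dia Dia p -> Dia p is the dual of axiom 4; it is valid on a frame exactly when R is transitive. Every such R is transitive, so valid.

A, B, C, D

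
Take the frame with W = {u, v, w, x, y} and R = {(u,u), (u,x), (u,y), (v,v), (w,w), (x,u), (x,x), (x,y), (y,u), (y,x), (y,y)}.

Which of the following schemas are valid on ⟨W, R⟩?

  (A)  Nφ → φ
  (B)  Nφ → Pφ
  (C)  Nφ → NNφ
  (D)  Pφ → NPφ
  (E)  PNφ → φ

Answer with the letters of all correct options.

A, B, C, D, E

R is reflexive: each world relates to itself.
R is symmetric: every R-edge is matched by its reverse.
R is transitive: R is closed under composition.
R is euclidean: any two R-successors of the same world are R-related.
R is serial: every world has an R-successor.
(A) Nφ → φ is axiom T, which corresponds to reflexivity. R is reflexive — valid.
(B) Nφ → Pφ (axiom D) characterises the serial frames. R is serial — valid.
(C) Nφ → NNφ is axiom 4; it is valid on a frame exactly when R is transitive. R is transitive, so valid.
(D) Pφ → NPφ is axiom 5, which corresponds to the euclidean property. R is euclidean — valid.
(E) PNφ → φ (the dual of axiom B) characterises the symmetric frames. R is symmetric — valid.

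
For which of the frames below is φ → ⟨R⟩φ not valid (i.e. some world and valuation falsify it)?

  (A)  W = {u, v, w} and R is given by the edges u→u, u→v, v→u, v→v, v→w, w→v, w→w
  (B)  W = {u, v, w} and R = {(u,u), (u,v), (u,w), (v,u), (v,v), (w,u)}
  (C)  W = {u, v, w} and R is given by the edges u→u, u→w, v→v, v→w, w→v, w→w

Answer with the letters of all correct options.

The schema φ → ⟨R⟩φ is the dual of axiom T; it is valid on a frame iff R is reflexive.
(A) R is reflexive (each world relates to itself), so the schema is valid here.
(B) R is not reflexive (not w R w), so the schema fails here.
(C) R is reflexive (each world relates to itself), so the schema is valid here.

B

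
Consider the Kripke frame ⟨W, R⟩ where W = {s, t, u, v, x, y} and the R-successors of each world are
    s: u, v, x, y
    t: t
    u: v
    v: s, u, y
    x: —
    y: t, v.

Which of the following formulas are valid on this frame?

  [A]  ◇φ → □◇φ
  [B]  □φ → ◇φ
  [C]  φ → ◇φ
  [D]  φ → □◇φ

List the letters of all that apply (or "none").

R is not reflexive: not s R s.
R is not symmetric: s R u but not u R s.
R is not euclidean: s R u and s R x but not u R x.
R is not serial: x has no R-successor.
(A) ◇φ → □◇φ is axiom 5; it is valid on a frame exactly when R is euclidean. R is not euclidean, so not valid.
(B) axiom D: valid iff R is serial. R is not serial — not valid.
(C) φ → ◇φ (the dual of axiom T) characterises the reflexive frames. R is not reflexive — not valid.
(D) φ → □◇φ is axiom B, which corresponds to symmetry. R is not symmetric — not valid.

none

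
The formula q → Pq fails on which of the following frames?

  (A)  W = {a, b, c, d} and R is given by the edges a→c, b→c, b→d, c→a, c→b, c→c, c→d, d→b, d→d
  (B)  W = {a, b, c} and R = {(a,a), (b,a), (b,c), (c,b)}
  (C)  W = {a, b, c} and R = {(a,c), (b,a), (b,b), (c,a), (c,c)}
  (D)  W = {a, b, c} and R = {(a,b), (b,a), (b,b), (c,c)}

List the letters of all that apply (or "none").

A, B, C, D

The schema q → Pq is the dual of axiom T; it is valid on a frame iff R is reflexive.
(A) R is not reflexive (not a R a), so the schema fails here.
(B) R is not reflexive (not b R b), so the schema fails here.
(C) R is not reflexive (not a R a), so the schema fails here.
(D) R is not reflexive (not a R a), so the schema fails here.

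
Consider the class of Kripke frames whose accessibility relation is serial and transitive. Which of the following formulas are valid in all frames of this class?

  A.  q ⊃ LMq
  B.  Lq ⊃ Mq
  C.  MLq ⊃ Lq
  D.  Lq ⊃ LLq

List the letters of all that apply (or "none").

B, D

(A) q ⊃ LMq is axiom B, which corresponds to symmetry. Such an R need not be symmetric — not valid.
(B) Lq ⊃ Mq is axiom D, which corresponds to seriality. Every such R is serial — valid.
(C) the dual of axiom 5: valid iff R is euclidean. Such an R need not be euclidean — not valid.
(D) Lq ⊃ LLq is axiom 4, which corresponds to transitivity. Every such R is transitive — valid.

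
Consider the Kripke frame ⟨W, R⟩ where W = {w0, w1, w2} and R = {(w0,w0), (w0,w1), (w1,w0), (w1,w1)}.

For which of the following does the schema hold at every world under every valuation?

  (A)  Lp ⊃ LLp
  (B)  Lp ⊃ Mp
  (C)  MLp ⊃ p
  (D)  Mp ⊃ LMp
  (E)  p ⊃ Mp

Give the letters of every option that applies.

A, C, D

R is not reflexive: not w2 R w2.
R is symmetric: every R-edge is matched by its reverse.
R is transitive: R is closed under composition.
R is euclidean: any two R-successors of the same world are R-related.
R is not serial: w2 has no R-successor.
(A) Lp ⊃ LLp (axiom 4) characterises the transitive frames. R is transitive — valid.
(B) axiom D: valid iff R is serial. R is not serial — not valid.
(C) the dual of axiom B: valid iff R is symmetric. R is symmetric — valid.
(D) Mp ⊃ LMp (axiom 5) characterises the euclidean frames. R is euclidean — valid.
(E) p ⊃ Mp is the dual of axiom T, which corresponds to reflexivity. R is not reflexive — not valid.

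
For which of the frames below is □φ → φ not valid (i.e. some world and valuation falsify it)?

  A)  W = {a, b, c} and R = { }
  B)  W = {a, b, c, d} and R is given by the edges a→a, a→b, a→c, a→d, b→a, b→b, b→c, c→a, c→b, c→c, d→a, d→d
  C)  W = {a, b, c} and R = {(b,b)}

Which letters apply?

A, C

The schema □φ → φ is axiom T; it is valid on a frame iff R is reflexive.
(A) R is not reflexive (not a R a), so the schema fails here.
(B) R is reflexive (each world relates to itself), so the schema is valid here.
(C) R is not reflexive (not a R a), so the schema fails here.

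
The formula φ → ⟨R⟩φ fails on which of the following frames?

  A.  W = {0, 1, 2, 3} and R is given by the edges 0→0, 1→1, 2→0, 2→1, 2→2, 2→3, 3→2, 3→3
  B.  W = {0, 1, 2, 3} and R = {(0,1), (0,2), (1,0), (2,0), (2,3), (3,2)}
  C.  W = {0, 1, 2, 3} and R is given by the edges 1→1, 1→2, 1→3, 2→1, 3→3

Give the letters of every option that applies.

B, C

The schema φ → ⟨R⟩φ is the dual of axiom T; it is valid on a frame iff R is reflexive.
(A) R is reflexive (each world relates to itself), so the schema is valid here.
(B) R is not reflexive (not 0 R 0), so the schema fails here.
(C) R is not reflexive (not 0 R 0), so the schema fails here.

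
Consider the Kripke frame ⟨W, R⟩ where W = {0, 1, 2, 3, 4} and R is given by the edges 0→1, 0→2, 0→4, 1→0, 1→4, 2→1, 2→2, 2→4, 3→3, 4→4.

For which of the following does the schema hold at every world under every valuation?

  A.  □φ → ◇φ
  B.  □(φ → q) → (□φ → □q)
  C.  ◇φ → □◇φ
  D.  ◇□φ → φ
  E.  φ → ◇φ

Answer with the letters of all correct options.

R is not reflexive: not 0 R 0.
R is not symmetric: 0 R 2 but not 2 R 0.
R is not euclidean: 0 R 1 and 0 R 2 but not 1 R 2.
R is serial: every world has an R-successor.
(A) □φ → ◇φ is axiom D, which corresponds to seriality. R is serial — valid.
(B) □(φ → q) → (□φ → □q) is the K axiom; it holds on all frames — valid.
(C) ◇φ → □◇φ (axiom 5) characterises the euclidean frames. R is not euclidean — not valid.
(D) ◇□φ → φ is the dual of axiom B, which corresponds to symmetry. R is not symmetric — not valid.
(E) the dual of axiom T: valid iff R is reflexive. R is not reflexive — not valid.

A, B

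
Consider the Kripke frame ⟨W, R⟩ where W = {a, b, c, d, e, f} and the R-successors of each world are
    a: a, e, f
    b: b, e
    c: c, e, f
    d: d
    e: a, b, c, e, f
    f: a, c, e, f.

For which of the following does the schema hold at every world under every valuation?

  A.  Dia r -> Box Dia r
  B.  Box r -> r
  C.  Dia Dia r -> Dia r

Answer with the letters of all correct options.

B

R is reflexive: each world relates to itself.
R is not transitive: a R e and e R b but not a R b.
R is not euclidean: e R a and e R b but not a R b.
(A) Dia r -> Box Dia r (axiom 5) characterises the euclidean frames. R is not euclidean — not valid.
(B) Box r -> r is axiom T; it is valid on a frame exactly when R is reflexive. R is reflexive, so valid.
(C) Dia Dia r -> Dia r is the dual of axiom 4, which corresponds to transitivity. R is not transitive — not valid.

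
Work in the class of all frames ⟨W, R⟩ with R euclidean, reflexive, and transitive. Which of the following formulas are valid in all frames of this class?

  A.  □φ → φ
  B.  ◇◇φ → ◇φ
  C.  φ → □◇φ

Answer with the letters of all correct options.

A, B, C

A relation that is euclidean, reflexive, and transitive is also serial and symmetric.
(A) axiom T: valid iff R is reflexive. Every such R is reflexive — valid.
(B) ◇◇φ → ◇φ (the dual of axiom 4) characterises the transitive frames. Every such R is transitive — valid.
(C) axiom B: valid iff R is symmetric. Every such R is symmetric — valid.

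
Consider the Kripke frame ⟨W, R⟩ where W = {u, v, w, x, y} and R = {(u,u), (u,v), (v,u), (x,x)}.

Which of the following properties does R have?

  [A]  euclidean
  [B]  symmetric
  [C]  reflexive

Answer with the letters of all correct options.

B

(A) not euclidean: u R v and u R v but not v R v.
(B) symmetric: every R-edge is matched by its reverse.
(C) not reflexive: not v R v.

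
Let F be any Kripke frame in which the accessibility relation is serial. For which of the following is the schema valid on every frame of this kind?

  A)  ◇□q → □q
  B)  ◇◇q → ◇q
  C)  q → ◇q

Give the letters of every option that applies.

none

(A) the dual of axiom 5: valid iff R is euclidean. Such an R need not be euclidean — not valid.
(B) ◇◇q → ◇q is the dual of axiom 4, which corresponds to transitivity. Such an R need not be transitive — not valid.
(C) the dual of axiom T: valid iff R is reflexive. Such an R need not be reflexive — not valid.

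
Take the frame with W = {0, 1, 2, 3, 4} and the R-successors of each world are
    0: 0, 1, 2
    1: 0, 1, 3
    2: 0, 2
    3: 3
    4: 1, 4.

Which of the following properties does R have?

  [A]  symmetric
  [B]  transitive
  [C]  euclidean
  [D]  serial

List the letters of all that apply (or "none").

D

(A) not symmetric: 1 R 3 but not 3 R 1.
(B) not transitive: 0 R 1 and 1 R 3 but not 0 R 3.
(C) not euclidean: 0 R 1 and 0 R 2 but not 1 R 2.
(D) serial: every world has an R-successor.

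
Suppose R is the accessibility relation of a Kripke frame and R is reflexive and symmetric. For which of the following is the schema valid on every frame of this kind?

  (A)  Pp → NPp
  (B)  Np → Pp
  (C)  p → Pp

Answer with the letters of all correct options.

Reflexive relations are serial.
(A) Pp → NPp (axiom 5) characterises the euclidean frames. Such an R need not be euclidean — not valid.
(B) Np → Pp (axiom D) characterises the serial frames. Every such R is serial — valid.
(C) p → Pp is the dual of axiom T; it is valid on a frame exactly when R is reflexive. Every such R is reflexive, so valid.

B, C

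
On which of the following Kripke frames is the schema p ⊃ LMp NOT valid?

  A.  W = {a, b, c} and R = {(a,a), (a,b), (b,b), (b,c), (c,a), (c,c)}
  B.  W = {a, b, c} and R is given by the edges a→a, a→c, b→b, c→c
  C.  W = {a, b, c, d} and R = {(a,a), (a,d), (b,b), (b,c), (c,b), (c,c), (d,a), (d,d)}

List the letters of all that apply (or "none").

The schema p ⊃ LMp is axiom B; it is valid on a frame iff R is symmetric.
(A) R is not symmetric (a R b but not b R a), so the schema fails here.
(B) R is not symmetric (a R c but not c R a), so the schema fails here.
(C) R is symmetric (every R-edge is matched by its reverse), so the schema is valid here.

A, B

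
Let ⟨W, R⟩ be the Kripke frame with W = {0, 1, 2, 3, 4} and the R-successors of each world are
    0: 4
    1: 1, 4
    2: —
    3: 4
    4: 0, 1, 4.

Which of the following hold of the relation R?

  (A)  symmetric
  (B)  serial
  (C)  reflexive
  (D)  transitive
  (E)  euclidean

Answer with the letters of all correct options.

(A) not symmetric: 3 R 4 but not 4 R 3.
(B) not serial: 2 has no R-successor.
(C) not reflexive: not 0 R 0.
(D) not transitive: 0 R 4 and 4 R 0 but not 0 R 0.
(E) not euclidean: 4 R 0 and 4 R 1 but not 0 R 1.

none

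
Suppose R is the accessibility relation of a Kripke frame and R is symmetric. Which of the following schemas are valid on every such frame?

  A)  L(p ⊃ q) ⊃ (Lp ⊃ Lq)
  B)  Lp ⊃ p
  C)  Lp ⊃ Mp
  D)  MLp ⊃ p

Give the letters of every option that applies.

A, D

(A) L(p ⊃ q) ⊃ (Lp ⊃ Lq) is the K axiom; it holds on all frames — valid.
(B) axiom T: valid iff R is reflexive. Such an R need not be reflexive — not valid.
(C) Lp ⊃ Mp is axiom D, which corresponds to seriality. Such an R need not be serial — not valid.
(D) MLp ⊃ p is the dual of axiom B, which corresponds to symmetry. Every such R is symmetric — valid.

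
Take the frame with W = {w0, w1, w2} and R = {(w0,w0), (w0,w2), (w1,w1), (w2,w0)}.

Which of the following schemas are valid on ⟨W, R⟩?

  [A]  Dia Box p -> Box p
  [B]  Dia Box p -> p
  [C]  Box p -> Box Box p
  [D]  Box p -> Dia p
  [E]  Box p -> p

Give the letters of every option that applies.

B, D

R is not reflexive: not w2 R w2.
R is symmetric: every R-edge is matched by its reverse.
R is not transitive: w2 R w0 and w0 R w2 but not w2 R w2.
R is not euclidean: w0 R w2 and w0 R w2 but not w2 R w2.
R is serial: every world has an R-successor.
(A) the dual of axiom 5: valid iff R is euclidean. R is not euclidean — not valid.
(B) Dia Box p -> p is the dual of axiom B, which corresponds to symmetry. R is symmetric — valid.
(C) axiom 4: valid iff R is transitive. R is not transitive — not valid.
(D) Box p -> Dia p is axiom D, which corresponds to seriality. R is serial — valid.
(E) Box p -> p is axiom T, which corresponds to reflexivity. R is not reflexive — not valid.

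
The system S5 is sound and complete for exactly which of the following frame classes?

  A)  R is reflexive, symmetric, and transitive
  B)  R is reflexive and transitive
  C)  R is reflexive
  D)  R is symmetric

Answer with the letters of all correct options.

A

(A) S5 is sound and complete for exactly this class.
(B) this class determines S4, not S5.
(C) this class determines T (= KT), not S5.
(D) this class determines KB, not S5.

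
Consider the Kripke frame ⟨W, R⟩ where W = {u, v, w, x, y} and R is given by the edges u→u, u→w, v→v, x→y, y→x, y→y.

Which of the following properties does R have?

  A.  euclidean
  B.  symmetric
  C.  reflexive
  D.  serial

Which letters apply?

(A) not euclidean: u R w and u R u but not w R u.
(B) not symmetric: u R w but not w R u.
(C) not reflexive: not w R w.
(D) not serial: w has no R-successor.

none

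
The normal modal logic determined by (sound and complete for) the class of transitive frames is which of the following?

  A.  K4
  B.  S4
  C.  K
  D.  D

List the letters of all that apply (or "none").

A

(A) K4 is determined by exactly this class.
(B) S4 is determined by the class of reflexive and transitive frames.
(C) K is determined by the class of arbitrary frames.
(D) D is determined by the class of serial frames.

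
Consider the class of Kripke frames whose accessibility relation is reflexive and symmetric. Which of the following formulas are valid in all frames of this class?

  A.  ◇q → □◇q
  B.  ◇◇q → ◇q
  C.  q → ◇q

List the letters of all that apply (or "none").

Reflexive relations are serial.
(A) ◇q → □◇q (axiom 5) characterises the euclidean frames. Such an R need not be euclidean — not valid.
(B) ◇◇q → ◇q is the dual of axiom 4, which corresponds to transitivity. Such an R need not be transitive — not valid.
(C) q → ◇q is the dual of axiom T, which corresponds to reflexivity. Every such R is reflexive — valid.

C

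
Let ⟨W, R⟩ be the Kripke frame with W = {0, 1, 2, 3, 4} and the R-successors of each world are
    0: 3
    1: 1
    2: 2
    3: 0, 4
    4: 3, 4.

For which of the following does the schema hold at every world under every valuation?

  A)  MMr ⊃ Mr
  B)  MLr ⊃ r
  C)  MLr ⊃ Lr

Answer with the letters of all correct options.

R is symmetric: every R-edge is matched by its reverse.
R is not transitive: 0 R 3 and 3 R 0 but not 0 R 0.
R is not euclidean: 3 R 0 and 3 R 4 but not 0 R 4.
(A) MMr ⊃ Mr (the dual of axiom 4) characterises the transitive frames. R is not transitive — not valid.
(B) MLr ⊃ r (the dual of axiom B) characterises the symmetric frames. R is symmetric — valid.
(C) the dual of axiom 5: valid iff R is euclidean. R is not euclidean — not valid.

B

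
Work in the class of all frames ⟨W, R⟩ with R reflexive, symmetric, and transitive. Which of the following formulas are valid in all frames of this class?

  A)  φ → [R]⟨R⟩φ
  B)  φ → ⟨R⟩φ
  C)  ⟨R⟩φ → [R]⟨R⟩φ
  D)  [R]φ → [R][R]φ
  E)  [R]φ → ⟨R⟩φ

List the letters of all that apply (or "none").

A relation that is reflexive, symmetric, and transitive is also euclidean and serial.
(A) axiom B: valid iff R is symmetric. Every such R is symmetric — valid.
(B) the dual of axiom T: valid iff R is reflexive. Every such R is reflexive — valid.
(C) ⟨R⟩φ → [R]⟨R⟩φ (axiom 5) characterises the euclidean frames. Every such R is euclidean — valid.
(D) [R]φ → [R][R]φ is axiom 4, which corresponds to transitivity. Every such R is transitive — valid.
(E) [R]φ → ⟨R⟩φ is axiom D; it is valid on a frame exactly when R is serial. Every such R is serial, so valid.

A, B, C, D, E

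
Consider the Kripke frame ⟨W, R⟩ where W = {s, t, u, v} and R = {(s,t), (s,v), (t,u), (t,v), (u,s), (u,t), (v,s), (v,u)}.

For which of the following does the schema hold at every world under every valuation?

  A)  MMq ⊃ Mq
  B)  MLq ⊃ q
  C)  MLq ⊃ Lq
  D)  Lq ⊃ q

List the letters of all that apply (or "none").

none

R is not reflexive: not s R s.
R is not symmetric: s R t but not t R s.
R is not transitive: s R t and t R u but not s R u.
R is not euclidean: s R v and s R t but not v R t.
(A) the dual of axiom 4: valid iff R is transitive. R is not transitive — not valid.
(B) MLq ⊃ q is the dual of axiom B; it is valid on a frame exactly when R is symmetric. R is not symmetric, so not valid.
(C) MLq ⊃ Lq is the dual of axiom 5; it is valid on a frame exactly when R is euclidean. R is not euclidean, so not valid.
(D) Lq ⊃ q (axiom T) characterises the reflexive frames. R is not reflexive — not valid.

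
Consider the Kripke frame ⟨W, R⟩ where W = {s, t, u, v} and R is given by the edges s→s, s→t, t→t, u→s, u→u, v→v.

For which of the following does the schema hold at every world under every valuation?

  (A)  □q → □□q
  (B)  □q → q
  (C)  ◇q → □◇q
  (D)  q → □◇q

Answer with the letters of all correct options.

R is reflexive: each world relates to itself.
R is not symmetric: s R t but not t R s.
R is not transitive: u R s and s R t but not u R t.
R is not euclidean: s R t and s R s but not t R s.
(A) □q → □□q (axiom 4) characterises the transitive frames. R is not transitive — not valid.
(B) □q → q is axiom T; it is valid on a frame exactly when R is reflexive. R is reflexive, so valid.
(C) ◇q → □◇q is axiom 5, which corresponds to the euclidean property. R is not euclidean — not valid.
(D) axiom B: valid iff R is symmetric. R is not symmetric — not valid.

B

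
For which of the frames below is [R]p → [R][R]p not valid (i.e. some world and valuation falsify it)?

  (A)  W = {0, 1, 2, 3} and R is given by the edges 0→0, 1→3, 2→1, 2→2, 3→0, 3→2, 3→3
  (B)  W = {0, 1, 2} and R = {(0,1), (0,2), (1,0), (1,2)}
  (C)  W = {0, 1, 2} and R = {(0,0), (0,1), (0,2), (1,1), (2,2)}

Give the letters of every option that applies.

The schema [R]p → [R][R]p is axiom 4; it is valid on a frame iff R is transitive.
(A) R is not transitive (1 R 3 and 3 R 0 but not 1 R 0), so the schema fails here.
(B) R is not transitive (0 R 1 and 1 R 0 but not 0 R 0), so the schema fails here.
(C) R is transitive (R is closed under composition), so the schema is valid here.

A, B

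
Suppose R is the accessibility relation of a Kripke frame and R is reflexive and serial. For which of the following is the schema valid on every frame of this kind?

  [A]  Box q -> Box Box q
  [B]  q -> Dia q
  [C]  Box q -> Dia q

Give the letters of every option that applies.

(A) Box q -> Box Box q is axiom 4, which corresponds to transitivity. Such an R need not be transitive — not valid.
(B) the dual of axiom T: valid iff R is reflexive. Every such R is reflexive — valid.
(C) axiom D: valid iff R is serial. Every such R is serial — valid.

B, C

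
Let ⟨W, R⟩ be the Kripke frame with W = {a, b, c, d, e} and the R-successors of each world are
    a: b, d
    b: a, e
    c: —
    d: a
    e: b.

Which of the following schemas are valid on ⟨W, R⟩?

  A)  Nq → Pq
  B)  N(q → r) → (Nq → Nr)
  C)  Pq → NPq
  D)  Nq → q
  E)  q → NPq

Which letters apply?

B, E

R is not reflexive: not a R a.
R is symmetric: every R-edge is matched by its reverse.
R is not euclidean: a R b and a R d but not b R d.
R is not serial: c has no R-successor.
(A) axiom D: valid iff R is serial. R is not serial — not valid.
(B) N(q → r) → (Nq → Nr) is the K axiom; it holds on all frames — valid.
(C) Pq → NPq is axiom 5; it is valid on a frame exactly when R is euclidean. R is not euclidean, so not valid.
(D) Nq → q (axiom T) characterises the reflexive frames. R is not reflexive — not valid.
(E) q → NPq is axiom B; it is valid on a frame exactly when R is symmetric. R is symmetric, so valid.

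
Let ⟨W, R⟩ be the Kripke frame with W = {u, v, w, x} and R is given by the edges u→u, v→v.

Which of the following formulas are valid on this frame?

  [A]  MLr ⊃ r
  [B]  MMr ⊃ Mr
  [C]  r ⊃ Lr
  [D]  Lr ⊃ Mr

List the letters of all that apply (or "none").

R is symmetric: every R-edge is matched by its reverse.
R is transitive: R is closed under composition.
R is not serial: w has no R-successor.
R is a subset of the identity: every R-edge is a self-loop.
(A) the dual of axiom B: valid iff R is symmetric. R is symmetric — valid.
(B) the dual of axiom 4: valid iff R is transitive. R is transitive — valid.
(C) r ⊃ Lr (equivalent to ◇p→p) corresponds to R being a subset of the identity. Here R ⊆ identity, so valid.
(D) Lr ⊃ Mr (axiom D) characterises the serial frames. R is not serial — not valid.

A, B, C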